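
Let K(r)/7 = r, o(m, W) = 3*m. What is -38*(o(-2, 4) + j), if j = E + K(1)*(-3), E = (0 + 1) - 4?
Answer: 1140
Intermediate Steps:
E = -3 (E = 1 - 4 = -3)
K(r) = 7*r
j = -24 (j = -3 + (7*1)*(-3) = -3 + 7*(-3) = -3 - 21 = -24)
-38*(o(-2, 4) + j) = -38*(3*(-2) - 24) = -38*(-6 - 24) = -38*(-30) = 1140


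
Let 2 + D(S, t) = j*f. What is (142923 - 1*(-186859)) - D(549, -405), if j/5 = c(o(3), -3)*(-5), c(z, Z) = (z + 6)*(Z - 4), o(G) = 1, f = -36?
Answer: 373884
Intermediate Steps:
c(z, Z) = (-4 + Z)*(6 + z) (c(z, Z) = (6 + z)*(-4 + Z) = (-4 + Z)*(6 + z))
j = 1225 (j = 5*((-24 - 4*1 + 6*(-3) - 3*1)*(-5)) = 5*((-24 - 4 - 18 - 3)*(-5)) = 5*(-49*(-5)) = 5*245 = 1225)
D(S, t) = -44102 (D(S, t) = -2 + 1225*(-36) = -2 - 44100 = -44102)
(142923 - 1*(-186859)) - D(549, -405) = (142923 - 1*(-186859)) - 1*(-44102) = (142923 + 186859) + 44102 = 329782 + 44102 = 373884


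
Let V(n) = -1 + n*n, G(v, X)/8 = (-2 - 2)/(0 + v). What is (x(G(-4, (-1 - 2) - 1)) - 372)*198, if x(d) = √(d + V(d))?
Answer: -73656 + 198*√71 ≈ -71988.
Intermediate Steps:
G(v, X) = -32/v (G(v, X) = 8*((-2 - 2)/(0 + v)) = 8*(-4/v) = -32/v)
V(n) = -1 + n²
x(d) = √(-1 + d + d²) (x(d) = √(d + (-1 + d²)) = √(-1 + d + d²))
(x(G(-4, (-1 - 2) - 1)) - 372)*198 = (√(-1 - 32/(-4) + (-32/(-4))²) - 372)*198 = (√(-1 - 32*(-¼) + (-32*(-¼))²) - 372)*198 = (√(-1 + 8 + 8²) - 372)*198 = (√(-1 + 8 + 64) - 372)*198 = (√71 - 372)*198 = (-372 + √71)*198 = -73656 + 198*√71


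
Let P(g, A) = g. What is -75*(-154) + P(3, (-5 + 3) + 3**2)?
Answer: 11553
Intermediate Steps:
-75*(-154) + P(3, (-5 + 3) + 3**2) = -75*(-154) + 3 = 11550 + 3 = 11553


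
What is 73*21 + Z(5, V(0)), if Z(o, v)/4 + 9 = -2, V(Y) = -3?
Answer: 1489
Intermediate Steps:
Z(o, v) = -44 (Z(o, v) = -36 + 4*(-2) = -36 - 8 = -44)
73*21 + Z(5, V(0)) = 73*21 - 44 = 1533 - 44 = 1489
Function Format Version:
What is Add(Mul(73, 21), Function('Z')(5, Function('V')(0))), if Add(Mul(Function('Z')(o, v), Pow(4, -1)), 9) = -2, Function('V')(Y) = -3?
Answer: 1489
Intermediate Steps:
Function('Z')(o, v) = -44 (Function('Z')(o, v) = Add(-36, Mul(4, -2)) = Add(-36, -8) = -44)
Add(Mul(73, 21), Function('Z')(5, Function('V')(0))) = Add(Mul(73, 21), -44) = Add(1533, -44) = 1489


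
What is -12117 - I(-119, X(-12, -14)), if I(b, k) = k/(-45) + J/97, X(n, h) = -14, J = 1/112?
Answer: -5923911101/488880 ≈ -12117.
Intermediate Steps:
J = 1/112 ≈ 0.0089286
I(b, k) = 1/10864 - k/45 (I(b, k) = k/(-45) + (1/112)/97 = k*(-1/45) + (1/112)*(1/97) = -k/45 + 1/10864 = 1/10864 - k/45)
-12117 - I(-119, X(-12, -14)) = -12117 - (1/10864 - 1/45*(-14)) = -12117 - (1/10864 + 14/45) = -12117 - 1*152141/488880 = -12117 - 152141/488880 = -5923911101/488880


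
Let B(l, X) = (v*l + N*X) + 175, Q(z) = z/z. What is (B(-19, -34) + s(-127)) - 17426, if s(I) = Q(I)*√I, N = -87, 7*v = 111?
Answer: -102160/7 + I*√127 ≈ -14594.0 + 11.269*I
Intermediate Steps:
v = 111/7 (v = (⅐)*111 = 111/7 ≈ 15.857)
Q(z) = 1
s(I) = √I (s(I) = 1*√I = √I)
B(l, X) = 175 - 87*X + 111*l/7 (B(l, X) = (111*l/7 - 87*X) + 175 = (-87*X + 111*l/7) + 175 = 175 - 87*X + 111*l/7)
(B(-19, -34) + s(-127)) - 17426 = ((175 - 87*(-34) + (111/7)*(-19)) + √(-127)) - 17426 = ((175 + 2958 - 2109/7) + I*√127) - 17426 = (19822/7 + I*√127) - 17426 = -102160/7 + I*√127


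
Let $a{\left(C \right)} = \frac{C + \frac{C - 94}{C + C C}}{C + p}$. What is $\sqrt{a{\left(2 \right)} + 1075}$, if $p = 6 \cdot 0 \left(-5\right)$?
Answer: $\frac{\sqrt{9615}}{3} \approx 32.685$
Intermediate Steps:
$p = 0$ ($p = 0 \left(-5\right) = 0$)
$a{\left(C \right)} = \frac{C + \frac{-94 + C}{C + C^{2}}}{C}$ ($a{\left(C \right)} = \frac{C + \frac{C - 94}{C + C C}}{C + 0} = \frac{C + \frac{-94 + C}{C + C^{2}}}{C}$)
$\sqrt{a{\left(2 \right)} + 1075} = \sqrt{\frac{-94 + 2 + 2^{2} + 2^{3}}{4 \left(1 + 2\right)} + 1075} = \sqrt{\frac{-94 + 2 + 4 + 8}{4 \cdot 3} + 1075} = \sqrt{\frac{1}{4} \cdot \frac{1}{3} \left(-80\right) + 1075} = \sqrt{- \frac{20}{3} + 1075} = \sqrt{\frac{3205}{3}} = \frac{\sqrt{9615}}{3}$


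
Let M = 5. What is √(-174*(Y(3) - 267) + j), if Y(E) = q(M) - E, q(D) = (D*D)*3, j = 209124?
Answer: 3*√27006 ≈ 493.00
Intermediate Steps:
q(D) = 3*D² (q(D) = D²*3 = 3*D²)
Y(E) = 75 - E (Y(E) = 3*5² - E = 3*25 - E = 75 - E)
√(-174*(Y(3) - 267) + j) = √(-174*((75 - 1*3) - 267) + 209124) = √(-174*((75 - 3) - 267) + 209124) = √(-174*(72 - 267) + 209124) = √(-174*(-195) + 209124) = √(33930 + 209124) = √243054 = 3*√27006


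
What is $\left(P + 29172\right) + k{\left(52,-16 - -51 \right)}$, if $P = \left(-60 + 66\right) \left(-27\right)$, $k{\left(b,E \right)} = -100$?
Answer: $28910$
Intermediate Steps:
$P = -162$ ($P = 6 \left(-27\right) = -162$)
$\left(P + 29172\right) + k{\left(52,-16 - -51 \right)} = \left(-162 + 29172\right) - 100 = 29010 - 100 = 28910$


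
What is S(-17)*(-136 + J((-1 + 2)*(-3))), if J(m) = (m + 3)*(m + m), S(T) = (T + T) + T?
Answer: 6936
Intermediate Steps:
S(T) = 3*T (S(T) = 2*T + T = 3*T)
J(m) = 2*m*(3 + m) (J(m) = (3 + m)*(2*m) = 2*m*(3 + m))
S(-17)*(-136 + J((-1 + 2)*(-3))) = (3*(-17))*(-136 + 2*((-1 + 2)*(-3))*(3 + (-1 + 2)*(-3))) = -51*(-136 + 2*(1*(-3))*(3 + 1*(-3))) = -51*(-136 + 2*(-3)*(3 - 3)) = -51*(-136 + 2*(-3)*0) = -51*(-136 + 0) = -51*(-136) = 6936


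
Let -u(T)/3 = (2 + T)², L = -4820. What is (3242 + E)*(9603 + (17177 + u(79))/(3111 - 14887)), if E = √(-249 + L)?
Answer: 91657365257/2944 + 56543717*I*√5069/5888 ≈ 3.1134e+7 + 6.8372e+5*I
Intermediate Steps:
E = I*√5069 (E = √(-249 - 4820) = √(-5069) = I*√5069 ≈ 71.197*I)
u(T) = -3*(2 + T)²
(3242 + E)*(9603 + (17177 + u(79))/(3111 - 14887)) = (3242 + I*√5069)*(9603 + (17177 - 3*(2 + 79)²)/(3111 - 14887)) = (3242 + I*√5069)*(9603 + (17177 - 3*81²)/(-11776)) = (3242 + I*√5069)*(9603 + (17177 - 3*6561)*(-1/11776)) = (3242 + I*√5069)*(9603 + (17177 - 19683)*(-1/11776)) = (3242 + I*√5069)*(9603 - 2506*(-1/11776)) = (3242 + I*√5069)*(9603 + 1253/5888) = (3242 + I*√5069)*(56543717/5888) = 91657365257/2944 + 56543717*I*√5069/5888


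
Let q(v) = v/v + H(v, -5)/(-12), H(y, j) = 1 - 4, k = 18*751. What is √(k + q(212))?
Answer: √54077/2 ≈ 116.27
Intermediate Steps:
k = 13518
H(y, j) = -3
q(v) = 5/4 (q(v) = v/v - 3/(-12) = 1 - 3*(-1/12) = 1 + ¼ = 5/4)
√(k + q(212)) = √(13518 + 5/4) = √(54077/4) = √54077/2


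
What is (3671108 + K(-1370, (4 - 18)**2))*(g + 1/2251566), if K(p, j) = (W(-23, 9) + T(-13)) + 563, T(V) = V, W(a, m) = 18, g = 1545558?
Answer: 709842233475927078/125087 ≈ 5.6748e+12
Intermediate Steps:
K(p, j) = 568 (K(p, j) = (18 - 13) + 563 = 5 + 563 = 568)
(3671108 + K(-1370, (4 - 18)**2))*(g + 1/2251566) = (3671108 + 568)*(1545558 + 1/2251566) = 3671676*(1545558 + 1/2251566) = 3671676*(3479925843829/2251566) = 709842233475927078/125087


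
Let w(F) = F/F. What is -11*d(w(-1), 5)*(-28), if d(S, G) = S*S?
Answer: 308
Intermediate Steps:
w(F) = 1
d(S, G) = S²
-11*d(w(-1), 5)*(-28) = -11*1²*(-28) = -11*1*(-28) = -11*(-28) = 308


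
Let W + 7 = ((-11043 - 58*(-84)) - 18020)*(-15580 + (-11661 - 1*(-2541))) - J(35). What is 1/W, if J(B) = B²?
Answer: 1/597516468 ≈ 1.6736e-9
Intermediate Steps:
W = 597516468 (W = -7 + (((-11043 - 58*(-84)) - 18020)*(-15580 + (-11661 - 1*(-2541))) - 1*35²) = -7 + (((-11043 + 4872) - 18020)*(-15580 + (-11661 + 2541)) - 1*1225) = -7 + ((-6171 - 18020)*(-15580 - 9120) - 1225) = -7 + (-24191*(-24700) - 1225) = -7 + (597517700 - 1225) = -7 + 597516475 = 597516468)
1/W = 1/597516468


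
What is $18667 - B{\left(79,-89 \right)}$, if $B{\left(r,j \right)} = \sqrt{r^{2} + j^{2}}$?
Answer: $18667 - \sqrt{14162} \approx 18548.0$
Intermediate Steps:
$B{\left(r,j \right)} = \sqrt{j^{2} + r^{2}}$
$18667 - B{\left(79,-89 \right)} = 18667 - \sqrt{\left(-89\right)^{2} + 79^{2}} = 18667 - \sqrt{7921 + 6241} = 18667 - \sqrt{14162}$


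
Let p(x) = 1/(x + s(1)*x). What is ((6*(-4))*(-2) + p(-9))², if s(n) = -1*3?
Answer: 748225/324 ≈ 2309.3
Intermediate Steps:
s(n) = -3
p(x) = -1/(2*x) (p(x) = 1/(x - 3*x) = 1/(-2*x) = -1/(2*x))
((6*(-4))*(-2) + p(-9))² = ((6*(-4))*(-2) - ½/(-9))² = (-24*(-2) - ½*(-⅑))² = (48 + 1/18)² = (865/18)² = 748225/324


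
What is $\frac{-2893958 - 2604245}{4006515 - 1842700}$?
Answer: $- \frac{5498203}{2163815} \approx -2.541$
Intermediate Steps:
$\frac{-2893958 - 2604245}{4006515 - 1842700} = - \frac{5498203}{2163815}$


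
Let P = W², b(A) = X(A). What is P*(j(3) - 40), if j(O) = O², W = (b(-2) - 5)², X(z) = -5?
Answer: -310000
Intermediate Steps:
b(A) = -5
W = 100 (W = (-5 - 5)² = (-10)² = 100)
P = 10000 (P = 100² = 10000)
P*(j(3) - 40) = 10000*(3² - 40) = 10000*(9 - 40) = 10000*(-31) = -310000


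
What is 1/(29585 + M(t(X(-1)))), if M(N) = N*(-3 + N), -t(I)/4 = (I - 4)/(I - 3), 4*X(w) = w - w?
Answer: 9/266665 ≈ 3.3750e-5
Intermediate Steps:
X(w) = 0 (X(w) = (w - w)/4 = (1/4)*0 = 0)
t(I) = -4*(-4 + I)/(-3 + I) (t(I) = -4*(I - 4)/(I - 3) = -4*(-4 + I)/(-3 + I))
1/(29585 + M(t(X(-1)))) = 1/(29585 + (4*(4 - 1*0)/(-3 + 0))*(-3 + 4*(4 - 1*0)/(-3 + 0))) = 1/(29585 + (4*(4 + 0)/(-3))*(-3 + 4*(4 + 0)/(-3))) = 1/(29585 + (4*(-1/3)*4)*(-3 + 4*(-1/3)*4)) = 1/(29585 - 16*(-3 - 16/3)/3) = 1/(29585 - 16/3*(-25/3)) = 1/(29585 + 400/9) = 1/(266665/9) = 9/266665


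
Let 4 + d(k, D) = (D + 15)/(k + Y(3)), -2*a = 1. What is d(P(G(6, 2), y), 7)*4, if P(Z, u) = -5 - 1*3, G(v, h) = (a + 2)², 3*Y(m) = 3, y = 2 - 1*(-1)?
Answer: -200/7 ≈ -28.571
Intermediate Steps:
y = 3 (y = 2 + 1 = 3)
a = -½ (a = -½*1 = -½ ≈ -0.50000)
Y(m) = 1 (Y(m) = (⅓)*3 = 1)
G(v, h) = 9/4 (G(v, h) = (-½ + 2)² = (3/2)² = 9/4)
P(Z, u) = -8 (P(Z, u) = -5 - 3 = -8)
d(k, D) = -4 + (15 + D)/(1 + k) (d(k, D) = -4 + (D + 15)/(k + 1) = -4 + (15 + D)/(1 + k))
d(P(G(6, 2), y), 7)*4 = ((11 + 7 - 4*(-8))/(1 - 8))*4 = ((11 + 7 + 32)/(-7))*4 = -⅐*50*4 = -50/7*4 = -200/7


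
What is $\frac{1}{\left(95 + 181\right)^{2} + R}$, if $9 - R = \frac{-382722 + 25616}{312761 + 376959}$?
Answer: $\frac{344860}{26273337653} \approx 1.3126 \cdot 10^{-5}$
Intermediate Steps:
$R = \frac{3282293}{344860}$ ($R = 9 - \frac{-382722 + 25616}{312761 + 376959} = 9 - - \frac{357106}{689720} = 9 - \left(-357106\right) \frac{1}{689720} = 9 - - \frac{178553}{344860} = 9 + \frac{178553}{344860} = \frac{3282293}{344860} \approx 9.5178$)
$\frac{1}{\left(95 + 181\right)^{2} + R} = \frac{1}{\left(95 + 181\right)^{2} + \frac{3282293}{344860}} = \frac{1}{276^{2} + \frac{3282293}{344860}} = \frac{1}{76176 + \frac{3282293}{344860}} = \frac{1}{\frac{26273337653}{344860}} = \frac{344860}{26273337653}$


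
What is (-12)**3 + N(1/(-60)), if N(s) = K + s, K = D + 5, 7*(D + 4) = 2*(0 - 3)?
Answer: -725707/420 ≈ -1727.9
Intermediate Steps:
D = -34/7 (D = -4 + (2*(0 - 3))/7 = -4 + (2*(-3))/7 = -4 + (1/7)*(-6) = -4 - 6/7 = -34/7 ≈ -4.8571)
K = 1/7 (K = -34/7 + 5 = 1/7 ≈ 0.14286)
N(s) = 1/7 + s
(-12)**3 + N(1/(-60)) = (-12)**3 + (1/7 + 1/(-60)) = -1728 + (1/7 - 1/60) = -1728 + 53/420 = -725707/420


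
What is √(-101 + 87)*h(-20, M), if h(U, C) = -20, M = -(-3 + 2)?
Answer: -20*I*√14 ≈ -74.833*I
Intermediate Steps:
M = 1 (M = -1*(-1) = 1)
√(-101 + 87)*h(-20, M) = √(-101 + 87)*(-20) = √(-14)*(-20) = (I*√14)*(-20) = -20*I*√14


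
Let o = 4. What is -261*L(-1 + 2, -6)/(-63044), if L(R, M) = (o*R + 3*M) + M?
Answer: -1305/15761 ≈ -0.082799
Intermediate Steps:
L(R, M) = 4*M + 4*R (L(R, M) = (4*R + 3*M) + M = (3*M + 4*R) + M = 4*M + 4*R)
-261*L(-1 + 2, -6)/(-63044) = -261*(4*(-6) + 4*(-1 + 2))/(-63044) = -261*(-24 + 4*1)*(-1/63044) = -261*(-24 + 4)*(-1/63044) = -261*(-20)*(-1/63044) = 5220*(-1/63044) = -1305/15761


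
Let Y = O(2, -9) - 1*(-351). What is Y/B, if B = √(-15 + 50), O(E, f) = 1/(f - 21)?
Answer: 10529*√35/1050 ≈ 59.324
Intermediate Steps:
O(E, f) = 1/(-21 + f)
Y = 10529/30 (Y = 1/(-21 - 9) - 1*(-351) = 1/(-30) + 351 = -1/30 + 351 = 10529/30 ≈ 350.97)
B = √35 ≈ 5.9161
Y/B = 10529/(30*(√35)) = 10529*(√35/35)/30 = 10529*√35/1050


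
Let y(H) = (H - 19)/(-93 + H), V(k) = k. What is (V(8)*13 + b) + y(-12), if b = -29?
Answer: 7906/105 ≈ 75.295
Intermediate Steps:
y(H) = (-19 + H)/(-93 + H)
(V(8)*13 + b) + y(-12) = (8*13 - 29) + (-19 - 12)/(-93 - 12) = (104 - 29) - 31/(-105) = 75 - 1/105*(-31) = 75 + 31/105 = 7906/105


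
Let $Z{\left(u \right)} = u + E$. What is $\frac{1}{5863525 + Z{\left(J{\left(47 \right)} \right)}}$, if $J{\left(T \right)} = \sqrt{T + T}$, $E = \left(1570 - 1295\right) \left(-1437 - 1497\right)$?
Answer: $\frac{5056675}{25569962055531} - \frac{\sqrt{94}}{25569962055531} \approx 1.9776 \cdot 10^{-7}$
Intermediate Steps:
$E = -806850$ ($E = 275 \left(-2934\right) = -806850$)
$J{\left(T \right)} = \sqrt{2} \sqrt{T}$ ($J{\left(T \right)} = \sqrt{2 T} = \sqrt{2} \sqrt{T}$)
$Z{\left(u \right)} = -806850 + u$ ($Z{\left(u \right)} = u - 806850 = -806850 + u$)
$\frac{1}{5863525 + Z{\left(J{\left(47 \right)} \right)}} = \frac{1}{5863525 - \left(806850 - \sqrt{2} \sqrt{47}\right)} = \frac{1}{5863525 - \left(806850 - \sqrt{94}\right)} = \frac{1}{5056675 + \sqrt{94}}$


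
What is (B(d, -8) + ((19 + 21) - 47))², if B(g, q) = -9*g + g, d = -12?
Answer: 7921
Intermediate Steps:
B(g, q) = -8*g
(B(d, -8) + ((19 + 21) - 47))² = (-8*(-12) + ((19 + 21) - 47))² = (96 + (40 - 47))² = (96 - 7)² = 89² = 7921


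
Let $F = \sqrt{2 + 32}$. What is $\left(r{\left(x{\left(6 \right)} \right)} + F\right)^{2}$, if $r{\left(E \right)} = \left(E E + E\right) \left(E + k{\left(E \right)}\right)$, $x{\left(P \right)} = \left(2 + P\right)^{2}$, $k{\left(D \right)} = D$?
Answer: $\left(532480 + \sqrt{34}\right)^{2} \approx 2.8354 \cdot 10^{11}$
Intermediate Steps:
$F = \sqrt{34} \approx 5.8309$
$r{\left(E \right)} = 2 E \left(E + E^{2}\right)$ ($r{\left(E \right)} = \left(E E + E\right) \left(E + E\right) = \left(E^{2} + E\right) 2 E = \left(E + E^{2}\right) 2 E = 2 E \left(E + E^{2}\right)$)
$\left(r{\left(x{\left(6 \right)} \right)} + F\right)^{2} = \left(2 \left(\left(2 + 6\right)^{2}\right)^{2} \left(1 + \left(2 + 6\right)^{2}\right) + \sqrt{34}\right)^{2} = \left(2 \left(8^{2}\right)^{2} \left(1 + 8^{2}\right) + \sqrt{34}\right)^{2} = \left(2 \cdot 64^{2} \left(1 + 64\right) + \sqrt{34}\right)^{2} = \left(2 \cdot 4096 \cdot 65 + \sqrt{34}\right)^{2} = \left(532480 + \sqrt{34}\right)^{2}$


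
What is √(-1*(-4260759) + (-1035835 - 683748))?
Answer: 2*√635294 ≈ 1594.1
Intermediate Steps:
√(-1*(-4260759) + (-1035835 - 683748)) = √(4260759 - 1719583) = √2541176 = 2*√635294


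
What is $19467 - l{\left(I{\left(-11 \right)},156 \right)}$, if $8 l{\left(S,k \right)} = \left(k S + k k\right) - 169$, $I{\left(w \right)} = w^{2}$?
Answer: $\frac{112693}{8} \approx 14087.0$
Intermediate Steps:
$l{\left(S,k \right)} = - \frac{169}{8} + \frac{k^{2}}{8} + \frac{S k}{8}$ ($l{\left(S,k \right)} = \frac{\left(k S + k k\right) - 169}{8} = \frac{\left(S k + k^{2}\right) - 169}{8} = \frac{\left(k^{2} + S k\right) - 169}{8} = \frac{-169 + k^{2} + S k}{8} = - \frac{169}{8} + \frac{k^{2}}{8} + \frac{S k}{8}$)
$19467 - l{\left(I{\left(-11 \right)},156 \right)} = 19467 - \left(- \frac{169}{8} + \frac{156^{2}}{8} + \frac{1}{8} \left(-11\right)^{2} \cdot 156\right) = 19467 - \left(- \frac{169}{8} + \frac{1}{8} \cdot 24336 + \frac{1}{8} \cdot 121 \cdot 156\right) = 19467 - \left(- \frac{169}{8} + 3042 + \frac{4719}{2}\right) = 19467 - \frac{43043}{8} = \frac{112693}{8}$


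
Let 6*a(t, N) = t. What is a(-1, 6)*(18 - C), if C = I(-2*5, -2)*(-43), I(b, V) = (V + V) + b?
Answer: 292/3 ≈ 97.333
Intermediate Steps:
a(t, N) = t/6
I(b, V) = b + 2*V (I(b, V) = 2*V + b = b + 2*V)
C = 602 (C = (-2*5 + 2*(-2))*(-43) = (-10 - 4)*(-43) = -14*(-43) = 602)
a(-1, 6)*(18 - C) = ((⅙)*(-1))*(18 - 1*602) = -(18 - 602)/6 = -⅙*(-584) = 292/3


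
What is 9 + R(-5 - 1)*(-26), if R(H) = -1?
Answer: 35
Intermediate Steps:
9 + R(-5 - 1)*(-26) = 9 - 1*(-26) = 9 + 26 = 35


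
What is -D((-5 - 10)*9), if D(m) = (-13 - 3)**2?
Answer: -256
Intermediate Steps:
D(m) = 256 (D(m) = (-16)**2 = 256)
-D((-5 - 10)*9) = -1*256 = -256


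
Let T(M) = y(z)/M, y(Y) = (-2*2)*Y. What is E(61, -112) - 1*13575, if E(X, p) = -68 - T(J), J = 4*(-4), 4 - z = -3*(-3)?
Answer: -54567/4 ≈ -13642.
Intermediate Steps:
z = -5 (z = 4 - (-3)*(-3) = 4 - 1*9 = 4 - 9 = -5)
J = -16
y(Y) = -4*Y
T(M) = 20/M (T(M) = (-4*(-5))/M = 20/M)
E(X, p) = -267/4 (E(X, p) = -68 - 20/(-16) = -68 - 20*(-1)/16 = -68 - 1*(-5/4) = -68 + 5/4 = -267/4)
E(61, -112) - 1*13575 = -267/4 - 1*13575 = -267/4 - 13575 = -54567/4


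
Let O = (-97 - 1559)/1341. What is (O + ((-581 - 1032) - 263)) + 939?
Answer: -139797/149 ≈ -938.23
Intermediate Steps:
O = -184/149 (O = -1656*1/1341 = -184/149 ≈ -1.2349)
(O + ((-581 - 1032) - 263)) + 939 = (-184/149 + ((-581 - 1032) - 263)) + 939 = (-184/149 + (-1613 - 263)) + 939 = (-184/149 - 1876) + 939 = -279708/149 + 939 = -139797/149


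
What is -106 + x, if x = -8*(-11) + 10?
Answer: -8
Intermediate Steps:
x = 98 (x = 88 + 10 = 98)
-106 + x = -106 + 98 = -8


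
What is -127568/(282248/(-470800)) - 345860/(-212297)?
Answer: 1593805774796260/7490050457 ≈ 2.1279e+5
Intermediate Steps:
-127568/(282248/(-470800)) - 345860/(-212297) = -127568/(282248*(-1/470800)) - 345860*(-1/212297) = -127568/(-35281/58850) + 345860/212297 = -127568*(-58850/35281) + 345860/212297 = 7507376800/35281 + 345860/212297 = 1593805774796260/7490050457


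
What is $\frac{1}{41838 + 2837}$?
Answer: $\frac{1}{44675} \approx 2.2384 \cdot 10^{-5}$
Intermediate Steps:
$\frac{1}{41838 + 2837} = \frac{1}{44675}$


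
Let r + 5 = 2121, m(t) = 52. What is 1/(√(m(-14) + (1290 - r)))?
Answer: -I*√86/258 ≈ -0.035944*I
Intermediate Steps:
r = 2116 (r = -5 + 2121 = 2116)
1/(√(m(-14) + (1290 - r))) = 1/(√(52 + (1290 - 1*2116))) = 1/(√(52 + (1290 - 2116))) = 1/(√(52 - 826)) = 1/(√(-774)) = 1/(3*I*√86) = -I*√86/258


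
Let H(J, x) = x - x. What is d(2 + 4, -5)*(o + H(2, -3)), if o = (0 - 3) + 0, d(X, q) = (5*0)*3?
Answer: 0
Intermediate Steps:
H(J, x) = 0
d(X, q) = 0 (d(X, q) = 0*3 = 0)
o = -3 (o = -3 + 0 = -3)
d(2 + 4, -5)*(o + H(2, -3)) = 0*(-3 + 0) = 0*(-3) = 0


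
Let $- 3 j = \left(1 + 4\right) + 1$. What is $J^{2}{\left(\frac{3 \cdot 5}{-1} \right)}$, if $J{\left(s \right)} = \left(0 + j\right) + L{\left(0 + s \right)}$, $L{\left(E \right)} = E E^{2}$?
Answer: $11404129$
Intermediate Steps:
$L{\left(E \right)} = E^{3}$
$j = -2$ ($j = - \frac{\left(1 + 4\right) + 1}{3} = - \frac{5 + 1}{3} = \left(- \frac{1}{3}\right) 6 = -2$)
$J{\left(s \right)} = -2 + s^{3}$ ($J{\left(s \right)} = \left(0 - 2\right) + \left(0 + s\right)^{3} = -2 + s^{3}$)
$J^{2}{\left(\frac{3 \cdot 5}{-1} \right)} = \left(-2 + \left(\frac{3 \cdot 5}{-1}\right)^{3}\right)^{2} = \left(-2 + \left(\left(-1\right) 15\right)^{3}\right)^{2} = \left(-2 + \left(-15\right)^{3}\right)^{2} = \left(-2 - 3375\right)^{2} = \left(-3377\right)^{2} = 11404129$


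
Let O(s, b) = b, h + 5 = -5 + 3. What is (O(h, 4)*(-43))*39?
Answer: -6708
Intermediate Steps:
h = -7 (h = -5 + (-5 + 3) = -5 - 2 = -7)
(O(h, 4)*(-43))*39 = (4*(-43))*39 = -172*39 = -6708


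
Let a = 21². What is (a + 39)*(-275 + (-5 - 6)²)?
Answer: -73920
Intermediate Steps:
a = 441
(a + 39)*(-275 + (-5 - 6)²) = (441 + 39)*(-275 + (-5 - 6)²) = 480*(-275 + (-11)²) = 480*(-275 + 121) = 480*(-154) = -73920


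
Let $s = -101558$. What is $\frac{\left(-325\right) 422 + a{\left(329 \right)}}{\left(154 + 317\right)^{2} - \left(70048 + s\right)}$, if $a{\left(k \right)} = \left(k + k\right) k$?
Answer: $\frac{79332}{253351} \approx 0.31313$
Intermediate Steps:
$a{\left(k \right)} = 2 k^{2}$ ($a{\left(k \right)} = 2 k k = 2 k^{2}$)
$\frac{\left(-325\right) 422 + a{\left(329 \right)}}{\left(154 + 317\right)^{2} - \left(70048 + s\right)} = \frac{\left(-325\right) 422 + 2 \cdot 329^{2}}{\left(154 + 317\right)^{2} - -31510} = \frac{-137150 + 2 \cdot 108241}{471^{2} + \left(-70048 + 101558\right)} = \frac{-137150 + 216482}{221841 + 31510} = \frac{79332}{253351}$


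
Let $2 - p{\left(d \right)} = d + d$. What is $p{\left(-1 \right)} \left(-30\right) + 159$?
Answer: $39$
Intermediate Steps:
$p{\left(d \right)} = 2 - 2 d$ ($p{\left(d \right)} = 2 - \left(d + d\right) = 2 - 2 d$)
$p{\left(-1 \right)} \left(-30\right) + 159 = \left(2 - -2\right) \left(-30\right) + 159 = \left(2 + 2\right) \left(-30\right) + 159 = 4 \left(-30\right) + 159 = -120 + 159 = 39$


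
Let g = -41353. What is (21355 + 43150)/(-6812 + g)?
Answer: -679/507 ≈ -1.3393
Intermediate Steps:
(21355 + 43150)/(-6812 + g) = (21355 + 43150)/(-6812 - 41353) = 64505/(-48165) = 64505*(-1/48165) = -679/507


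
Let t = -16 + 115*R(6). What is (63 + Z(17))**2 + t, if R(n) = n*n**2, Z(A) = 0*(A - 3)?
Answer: 28793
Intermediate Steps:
Z(A) = 0 (Z(A) = 0*(-3 + A) = 0)
R(n) = n**3
t = 24824 (t = -16 + 115*6**3 = -16 + 115*216 = -16 + 24840 = 24824)
(63 + Z(17))**2 + t = (63 + 0)**2 + 24824 = 63**2 + 24824 = 3969 + 24824 = 28793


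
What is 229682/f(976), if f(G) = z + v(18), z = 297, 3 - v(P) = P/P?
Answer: 229682/299 ≈ 768.17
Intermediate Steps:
v(P) = 2 (v(P) = 3 - P/P = 3 - 1*1 = 3 - 1 = 2)
f(G) = 299 (f(G) = 297 + 2 = 299)
229682/f(976) = 229682/299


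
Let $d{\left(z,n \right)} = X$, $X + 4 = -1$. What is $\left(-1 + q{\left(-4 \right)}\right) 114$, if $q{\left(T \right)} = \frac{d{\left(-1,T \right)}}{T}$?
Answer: $\frac{57}{2} \approx 28.5$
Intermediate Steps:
$X = -5$ ($X = -4 - 1 = -5$)
$d{\left(z,n \right)} = -5$
$q{\left(T \right)} = - \frac{5}{T}$
$\left(-1 + q{\left(-4 \right)}\right) 114 = \left(-1 - \frac{5}{-4}\right) 114 = \left(-1 - - \frac{5}{4}\right) 114 = \left(-1 + \frac{5}{4}\right) 114 = \frac{1}{4} \cdot 114 = \frac{57}{2}$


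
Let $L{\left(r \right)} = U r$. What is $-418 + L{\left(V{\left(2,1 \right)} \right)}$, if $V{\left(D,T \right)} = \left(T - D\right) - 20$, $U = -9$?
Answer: $-229$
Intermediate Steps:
$V{\left(D,T \right)} = -20 + T - D$ ($V{\left(D,T \right)} = \left(T - D\right) - 20 = -20 + T - D$)
$L{\left(r \right)} = - 9 r$
$-418 + L{\left(V{\left(2,1 \right)} \right)} = -418 - 9 \left(-20 + 1 - 2\right) = -418 - -189 = -418 + 189 = -229$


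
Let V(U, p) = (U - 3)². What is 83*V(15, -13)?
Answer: 11952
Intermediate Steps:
V(U, p) = (-3 + U)²
83*V(15, -13) = 83*(-3 + 15)² = 83*12² = 83*144 = 11952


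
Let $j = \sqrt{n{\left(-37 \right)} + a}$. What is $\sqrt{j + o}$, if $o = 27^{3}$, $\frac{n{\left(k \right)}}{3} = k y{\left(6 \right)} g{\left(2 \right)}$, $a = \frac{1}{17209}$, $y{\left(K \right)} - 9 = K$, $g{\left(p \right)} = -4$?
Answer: $\frac{\sqrt{5829114171123 + 17209 \sqrt{1972356892669}}}{17209} \approx 140.59$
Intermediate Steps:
$y{\left(K \right)} = 9 + K$
$a = \frac{1}{17209} \approx 5.8109 \cdot 10^{-5}$
$n{\left(k \right)} = - 180 k$ ($n{\left(k \right)} = 3 k \left(9 + 6\right) \left(-4\right) = 3 k 15 \left(-4\right) = 3 \cdot 15 k \left(-4\right) = 3 \left(- 60 k\right) = - 180 k$)
$o = 19683$
$j = \frac{\sqrt{1972356892669}}{17209}$ ($j = \sqrt{\left(-180\right) \left(-37\right) + \frac{1}{17209}} = \sqrt{6660 + \frac{1}{17209}} = \sqrt{\frac{114611941}{17209}} = \frac{\sqrt{1972356892669}}{17209} \approx 81.609$)
$\sqrt{j + o} = \sqrt{\frac{\sqrt{1972356892669}}{17209} + 19683} = \sqrt{19683 + \frac{\sqrt{1972356892669}}{17209}}$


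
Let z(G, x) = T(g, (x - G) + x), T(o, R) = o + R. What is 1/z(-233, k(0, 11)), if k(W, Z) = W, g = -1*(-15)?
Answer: 1/248 ≈ 0.0040323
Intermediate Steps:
g = 15
T(o, R) = R + o
z(G, x) = 15 - G + 2*x (z(G, x) = ((x - G) + x) + 15 = (-G + 2*x) + 15 = 15 - G + 2*x)
1/z(-233, k(0, 11)) = 1/(15 - 1*(-233) + 2*0) = 1/(15 + 233 + 0) = 1/248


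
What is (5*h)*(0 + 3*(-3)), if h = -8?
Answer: 360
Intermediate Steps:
(5*h)*(0 + 3*(-3)) = (5*(-8))*(0 + 3*(-3)) = -40*(0 - 9) = -40*(-9) = 360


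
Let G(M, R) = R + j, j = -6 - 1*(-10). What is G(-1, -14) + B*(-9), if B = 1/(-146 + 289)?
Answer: -1439/143 ≈ -10.063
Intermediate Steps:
j = 4 (j = -6 + 10 = 4)
G(M, R) = 4 + R (G(M, R) = R + 4 = 4 + R)
B = 1/143 ≈ 0.0069930
G(-1, -14) + B*(-9) = (4 - 14) + (1/143)*(-9) = -10 - 9/143 = -1439/143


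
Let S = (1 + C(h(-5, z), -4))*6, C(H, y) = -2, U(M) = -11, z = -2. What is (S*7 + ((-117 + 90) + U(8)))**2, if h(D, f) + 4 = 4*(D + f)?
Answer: 6400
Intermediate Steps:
h(D, f) = -4 + 4*D + 4*f (h(D, f) = -4 + 4*(D + f) = -4 + (4*D + 4*f) = -4 + 4*D + 4*f)
S = -6 (S = (1 - 2)*6 = -1*6 = -6)
(S*7 + ((-117 + 90) + U(8)))**2 = (-6*7 + ((-117 + 90) - 11))**2 = (-42 + (-27 - 11))**2 = (-42 - 38)**2 = (-80)**2 = 6400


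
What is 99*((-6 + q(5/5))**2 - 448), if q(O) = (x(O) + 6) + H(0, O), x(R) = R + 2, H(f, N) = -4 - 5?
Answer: -40788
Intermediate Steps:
H(f, N) = -9
x(R) = 2 + R
q(O) = -1 + O (q(O) = ((2 + O) + 6) - 9 = (8 + O) - 9 = -1 + O)
99*((-6 + q(5/5))**2 - 448) = 99*((-6 + (-1 + 5/5))**2 - 448) = 99*((-6 + (-1 + 5*(1/5)))**2 - 448) = 99*((-6 + (-1 + 1))**2 - 448) = 99*((-6 + 0)**2 - 448) = 99*((-6)**2 - 448) = 99*(36 - 448) = 99*(-412) = -40788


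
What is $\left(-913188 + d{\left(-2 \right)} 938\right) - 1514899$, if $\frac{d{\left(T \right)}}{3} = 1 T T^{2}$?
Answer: $-2450599$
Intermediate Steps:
$d{\left(T \right)} = 3 T^{3}$ ($d{\left(T \right)} = 3 \cdot 1 T T^{2} = 3 T T^{2} = 3 T^{3}$)
$\left(-913188 + d{\left(-2 \right)} 938\right) - 1514899 = \left(-913188 + 3 \left(-2\right)^{3} \cdot 938\right) - 1514899 = \left(-913188 + 3 \left(-8\right) 938\right) - 1514899 = \left(-913188 - 22512\right) - 1514899 = -935700 - 1514899 = -2450599$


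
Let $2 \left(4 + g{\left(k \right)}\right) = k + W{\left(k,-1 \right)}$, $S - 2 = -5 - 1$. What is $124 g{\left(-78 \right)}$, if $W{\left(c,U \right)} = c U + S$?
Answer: $-744$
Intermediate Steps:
$S = -4$ ($S = 2 - 6 = -4$)
$W{\left(c,U \right)} = -4 + U c$ ($W{\left(c,U \right)} = c U - 4 = U c - 4 = -4 + U c$)
$g{\left(k \right)} = -6$ ($g{\left(k \right)} = -4 + \frac{k - \left(4 + k\right)}{2} = -4 + \frac{1}{2} \left(-4\right) = -4 - 2 = -6$)
$124 g{\left(-78 \right)} = 124 \left(-6\right) = -744$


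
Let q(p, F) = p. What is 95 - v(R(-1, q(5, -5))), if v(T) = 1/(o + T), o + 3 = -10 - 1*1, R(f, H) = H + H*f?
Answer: 1331/14 ≈ 95.071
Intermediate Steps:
o = -14 (o = -3 + (-10 - 1*1) = -3 + (-10 - 1) = -3 - 11 = -14)
v(T) = 1/(-14 + T)
95 - v(R(-1, q(5, -5))) = 95 - 1/(-14 + 5*(1 - 1)) = 95 - 1/(-14 + 5*0) = 95 - 1/(-14 + 0) = 95 - 1/(-14) = 95 - 1*(-1/14) = 95 + 1/14 = 1331/14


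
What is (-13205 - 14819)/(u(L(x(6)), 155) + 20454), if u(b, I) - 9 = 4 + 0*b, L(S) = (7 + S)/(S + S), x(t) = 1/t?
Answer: -28024/20467 ≈ -1.3692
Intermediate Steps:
L(S) = (7 + S)/(2*S) (L(S) = (7 + S)/((2*S)) = (7 + S)*(1/(2*S)) = (7 + S)/(2*S))
u(b, I) = 13 (u(b, I) = 9 + (4 + 0*b) = 9 + (4 + 0) = 9 + 4 = 13)
(-13205 - 14819)/(u(L(x(6)), 155) + 20454) = (-13205 - 14819)/(13 + 20454) = -28024/20467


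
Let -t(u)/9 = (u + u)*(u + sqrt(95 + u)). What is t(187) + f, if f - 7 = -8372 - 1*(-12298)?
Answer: -625509 - 3366*sqrt(282) ≈ -6.8203e+5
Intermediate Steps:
f = 3933 (f = 7 + (-8372 - 1*(-12298)) = 7 + (-8372 + 12298) = 7 + 3926 = 3933)
t(u) = -18*u*(u + sqrt(95 + u)) (t(u) = -9*(u + u)*(u + sqrt(95 + u)) = -9*2*u*(u + sqrt(95 + u)) = -18*u*(u + sqrt(95 + u)))
t(187) + f = -18*187*(187 + sqrt(95 + 187)) + 3933 = -18*187*(187 + sqrt(282)) + 3933 = (-629442 - 3366*sqrt(282)) + 3933 = -625509 - 3366*sqrt(282)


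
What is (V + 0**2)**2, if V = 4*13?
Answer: 2704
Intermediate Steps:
V = 52
(V + 0**2)**2 = (52 + 0**2)**2 = (52 + 0)**2 = 52**2 = 2704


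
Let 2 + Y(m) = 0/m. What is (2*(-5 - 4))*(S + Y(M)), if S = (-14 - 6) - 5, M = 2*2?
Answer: 486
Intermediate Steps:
M = 4
Y(m) = -2 (Y(m) = -2 + 0/m = -2 + 0 = -2)
S = -25 (S = -20 - 5 = -25)
(2*(-5 - 4))*(S + Y(M)) = (2*(-5 - 4))*(-25 - 2) = (2*(-9))*(-27) = -18*(-27) = 486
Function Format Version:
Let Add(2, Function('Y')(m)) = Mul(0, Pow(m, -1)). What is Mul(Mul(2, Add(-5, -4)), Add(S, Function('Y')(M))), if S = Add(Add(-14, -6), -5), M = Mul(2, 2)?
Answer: 486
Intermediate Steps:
M = 4
Function('Y')(m) = -2 (Function('Y')(m) = Add(-2, Mul(0, Pow(m, -1))) = Add(-2, 0) = -2)
S = -25 (S = Add(-20, -5) = -25)
Mul(Mul(2, Add(-5, -4)), Add(S, Function('Y')(M))) = Mul(Mul(2, Add(-5, -4)), Add(-25, -2)) = Mul(Mul(2, -9), -27) = Mul(-18, -27) = 486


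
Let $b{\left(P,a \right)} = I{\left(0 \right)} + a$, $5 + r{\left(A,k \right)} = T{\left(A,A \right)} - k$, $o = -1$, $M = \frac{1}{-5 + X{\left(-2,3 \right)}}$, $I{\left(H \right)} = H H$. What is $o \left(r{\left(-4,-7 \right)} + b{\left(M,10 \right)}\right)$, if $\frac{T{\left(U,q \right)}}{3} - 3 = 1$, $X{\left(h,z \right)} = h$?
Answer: $-24$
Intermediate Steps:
$I{\left(H \right)} = H^{2}$
$T{\left(U,q \right)} = 12$ ($T{\left(U,q \right)} = 9 + 3 \cdot 1 = 9 + 3 = 12$)
$M = - \frac{1}{7}$ ($M = \frac{1}{-5 - 2} = \frac{1}{-7} = - \frac{1}{7} \approx -0.14286$)
$r{\left(A,k \right)} = 7 - k$ ($r{\left(A,k \right)} = -5 - \left(-12 + k\right) = 7 - k$)
$b{\left(P,a \right)} = a$ ($b{\left(P,a \right)} = 0^{2} + a = 0 + a = a$)
$o \left(r{\left(-4,-7 \right)} + b{\left(M,10 \right)}\right) = - (\left(7 - -7\right) + 10) = - (\left(7 + 7\right) + 10) = - (14 + 10) = \left(-1\right) 24 = -24$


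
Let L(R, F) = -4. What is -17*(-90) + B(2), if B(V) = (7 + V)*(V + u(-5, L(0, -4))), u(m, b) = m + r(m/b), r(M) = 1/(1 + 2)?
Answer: 1506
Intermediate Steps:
r(M) = 1/3
u(m, b) = 1/3 + m (u(m, b) = m + 1/3 = 1/3 + m)
B(V) = (7 + V)*(-14/3 + V) (B(V) = (7 + V)*(V + (1/3 - 5)) = (7 + V)*(V - 14/3) = (7 + V)*(-14/3 + V))
-17*(-90) + B(2) = -17*(-90) + (-98/3 + 2**2 + (7/3)*2) = 1530 + (-98/3 + 4 + 14/3) = 1530 - 24 = 1506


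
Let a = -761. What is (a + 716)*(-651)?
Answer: 29295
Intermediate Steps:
(a + 716)*(-651) = (-761 + 716)*(-651) = -45*(-651) = 29295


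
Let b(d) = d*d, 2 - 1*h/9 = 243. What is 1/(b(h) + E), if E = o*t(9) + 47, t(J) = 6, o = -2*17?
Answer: 1/4704404 ≈ 2.1257e-7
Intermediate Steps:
h = -2169 (h = 18 - 9*243 = 18 - 2187 = -2169)
o = -34
E = -157 (E = -34*6 + 47 = -204 + 47 = -157)
b(d) = d²
1/(b(h) + E) = 1/((-2169)² - 157) = 1/(4704561 - 157) = 1/4704404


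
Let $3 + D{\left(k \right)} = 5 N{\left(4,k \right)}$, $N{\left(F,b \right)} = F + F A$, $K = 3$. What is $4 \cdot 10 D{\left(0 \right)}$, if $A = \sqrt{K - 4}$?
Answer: $680 + 800 i \approx 680.0 + 800.0 i$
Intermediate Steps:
$A = i$ ($A = \sqrt{3 - 4} = \sqrt{-1} = i \approx 1.0 i$)
$N{\left(F,b \right)} = F + i F$ ($N{\left(F,b \right)} = F + F i = F + i F$)
$D{\left(k \right)} = 17 + 20 i$ ($D{\left(k \right)} = -3 + 5 \cdot 4 \left(1 + i\right) = -3 + 5 \left(4 + 4 i\right) = -3 + \left(20 + 20 i\right) = 17 + 20 i$)
$4 \cdot 10 D{\left(0 \right)} = 4 \cdot 10 \left(17 + 20 i\right) = 40 \left(17 + 20 i\right) = 680 + 800 i$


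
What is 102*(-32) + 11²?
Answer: -3143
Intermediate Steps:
102*(-32) + 11² = -3264 + 121 = -3143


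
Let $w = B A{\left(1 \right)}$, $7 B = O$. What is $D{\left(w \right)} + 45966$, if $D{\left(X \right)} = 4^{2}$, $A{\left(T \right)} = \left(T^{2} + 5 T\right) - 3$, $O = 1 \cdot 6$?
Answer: $45982$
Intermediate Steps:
$O = 6$
$B = \frac{6}{7}$ ($B = \frac{1}{7} \cdot 6 = \frac{6}{7} \approx 0.85714$)
$A{\left(T \right)} = -3 + T^{2} + 5 T$
$w = \frac{18}{7}$ ($w = \frac{6 \left(-3 + 1^{2} + 5 \cdot 1\right)}{7} = \frac{6 \left(-3 + 1 + 5\right)}{7} = \frac{6}{7} \cdot 3 = \frac{18}{7} \approx 2.5714$)
$D{\left(X \right)} = 16$
$D{\left(w \right)} + 45966 = 16 + 45966 = 45982$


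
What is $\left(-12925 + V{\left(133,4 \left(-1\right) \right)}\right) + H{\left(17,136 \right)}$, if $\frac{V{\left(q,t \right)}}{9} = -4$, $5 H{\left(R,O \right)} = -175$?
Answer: $-12996$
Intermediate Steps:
$H{\left(R,O \right)} = -35$ ($H{\left(R,O \right)} = \frac{1}{5} \left(-175\right) = -35$)
$V{\left(q,t \right)} = -36$ ($V{\left(q,t \right)} = 9 \left(-4\right) = -36$)
$\left(-12925 + V{\left(133,4 \left(-1\right) \right)}\right) + H{\left(17,136 \right)} = \left(-12925 - 36\right) - 35 = -12961 - 35 = -12996$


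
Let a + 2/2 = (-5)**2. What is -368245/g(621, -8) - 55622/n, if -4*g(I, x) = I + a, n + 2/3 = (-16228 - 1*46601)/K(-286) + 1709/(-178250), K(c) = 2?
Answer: 2476416689173846/1083552624879 ≈ 2285.5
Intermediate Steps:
a = 24 (a = -1 + (-5)**2 = -1 + 25 = 24)
n = -8399632751/267375 (n = -2/3 + ((-16228 - 1*46601)/2 + 1709/(-178250)) = -2/3 + ((-16228 - 46601)*(1/2) + 1709*(-1/178250)) = -2/3 + (-62829*1/2 - 1709/178250) = -2/3 + (-62829/2 - 1709/178250) = -2/3 - 2799818167/89125 = -8399632751/267375 ≈ -31415.)
g(I, x) = -6 - I/4 (g(I, x) = -(I + 24)/4 = -(24 + I)/4 = -6 - I/4)
-368245/g(621, -8) - 55622/n = -368245/(-6 - 1/4*621) - 55622/(-8399632751/267375) = -368245/(-6 - 621/4) - 55622*(-267375/8399632751) = -368245/(-645/4) + 14871932250/8399632751 = -368245*(-4/645) + 14871932250/8399632751 = 294596/129 + 14871932250/8399632751 = 2476416689173846/1083552624879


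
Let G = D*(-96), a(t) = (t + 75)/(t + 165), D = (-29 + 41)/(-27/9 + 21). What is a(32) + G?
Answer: -12501/197 ≈ -63.457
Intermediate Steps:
D = 2/3 (D = 12/(-27*1/9 + 21) = 12/(-3 + 21) = 12/18 = 12*(1/18) = 2/3 ≈ 0.66667)
a(t) = (75 + t)/(165 + t)
G = -64 (G = (2/3)*(-96) = -64)
a(32) + G = (75 + 32)/(165 + 32) - 64 = 107/197 - 64 = -12501/197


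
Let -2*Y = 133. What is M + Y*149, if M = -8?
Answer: -19833/2 ≈ -9916.5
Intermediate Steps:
Y = -133/2 (Y = -1/2*133 = -133/2 ≈ -66.500)
M + Y*149 = -8 - 133/2*149 = -8 - 19817/2 = -19833/2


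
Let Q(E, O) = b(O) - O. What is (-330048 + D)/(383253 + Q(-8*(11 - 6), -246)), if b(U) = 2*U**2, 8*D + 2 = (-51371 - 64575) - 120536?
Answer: -79913/112118 ≈ -0.71276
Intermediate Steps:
D = -59121/2 (D = -1/4 + ((-51371 - 64575) - 120536)/8 = -1/4 + (-115946 - 120536)/8 = -1/4 + (1/8)*(-236482) = -1/4 - 118241/4 = -59121/2 ≈ -29561.)
Q(E, O) = -O + 2*O**2 (Q(E, O) = 2*O**2 - O = -O + 2*O**2)
(-330048 + D)/(383253 + Q(-8*(11 - 6), -246)) = (-330048 - 59121/2)/(383253 - 246*(-1 + 2*(-246))) = -719217/(2*(383253 - 246*(-1 - 492))) = -719217/(2*(383253 - 246*(-493))) = -719217/(2*(383253 + 121278)) = -719217/2/504531 = -719217/2*1/504531 = -79913/112118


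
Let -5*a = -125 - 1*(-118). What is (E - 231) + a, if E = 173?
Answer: -283/5 ≈ -56.600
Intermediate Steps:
a = 7/5 (a = -(-125 - 1*(-118))/5 = -(-125 + 118)/5 = -1/5*(-7) = 7/5 ≈ 1.4000)
(E - 231) + a = (173 - 231) + 7/5 = -58 + 7/5 = -283/5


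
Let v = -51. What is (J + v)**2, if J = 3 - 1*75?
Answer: 15129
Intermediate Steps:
J = -72 (J = 3 - 75 = -72)
(J + v)**2 = (-72 - 51)**2 = (-123)**2 = 15129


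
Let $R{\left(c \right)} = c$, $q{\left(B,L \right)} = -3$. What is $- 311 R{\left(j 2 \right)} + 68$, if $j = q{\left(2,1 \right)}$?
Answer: $1934$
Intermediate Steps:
$j = -3$
$- 311 R{\left(j 2 \right)} + 68 = - 311 \left(\left(-3\right) 2\right) + 68 = \left(-311\right) \left(-6\right) + 68 = 1866 + 68 = 1934$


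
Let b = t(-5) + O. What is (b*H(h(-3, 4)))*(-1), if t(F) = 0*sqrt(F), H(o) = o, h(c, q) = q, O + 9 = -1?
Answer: 40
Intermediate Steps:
O = -10 (O = -9 - 1 = -10)
t(F) = 0
b = -10 (b = 0 - 10 = -10)
(b*H(h(-3, 4)))*(-1) = -10*4*(-1) = -40*(-1) = 40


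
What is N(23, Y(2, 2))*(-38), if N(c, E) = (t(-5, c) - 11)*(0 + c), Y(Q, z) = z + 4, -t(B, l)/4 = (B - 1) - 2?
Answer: -18354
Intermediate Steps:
t(B, l) = 12 - 4*B (t(B, l) = -4*((B - 1) - 2) = -4*((-1 + B) - 2) = -4*(-3 + B) = 12 - 4*B)
Y(Q, z) = 4 + z
N(c, E) = 21*c (N(c, E) = ((12 - 4*(-5)) - 11)*(0 + c) = ((12 + 20) - 11)*c = (32 - 11)*c = 21*c)
N(23, Y(2, 2))*(-38) = (21*23)*(-38) = 483*(-38) = -18354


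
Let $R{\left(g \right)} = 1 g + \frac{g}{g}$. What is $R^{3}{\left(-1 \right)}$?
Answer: $0$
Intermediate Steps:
$R{\left(g \right)} = 1 + g$ ($R{\left(g \right)} = g + 1 = 1 + g$)
$R^{3}{\left(-1 \right)} = \left(1 - 1\right)^{3} = 0^{3} = 0$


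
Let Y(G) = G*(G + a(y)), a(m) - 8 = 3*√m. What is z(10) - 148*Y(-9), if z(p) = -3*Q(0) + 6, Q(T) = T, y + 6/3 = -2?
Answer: -1326 + 7992*I ≈ -1326.0 + 7992.0*I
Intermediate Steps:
y = -4 (y = -2 - 2 = -4)
a(m) = 8 + 3*√m
z(p) = 6 (z(p) = -3*0 + 6 = 0 + 6 = 6)
Y(G) = G*(8 + G + 6*I) (Y(G) = G*(G + (8 + 3*√(-4))) = G*(G + (8 + 3*(2*I))) = G*(G + (8 + 6*I)) = G*(8 + G + 6*I))
z(10) - 148*Y(-9) = 6 - (-1332)*(8 - 9 + 6*I) = 6 - (-1332)*(-1 + 6*I) = 6 - 148*(9 - 54*I) = 6 + (-1332 + 7992*I) = -1326 + 7992*I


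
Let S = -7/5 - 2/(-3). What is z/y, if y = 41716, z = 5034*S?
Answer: -9229/104290 ≈ -0.088494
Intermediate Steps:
S = -11/15 (S = -7*⅕ - 2*(-⅓) = -7/5 + ⅔ = -11/15 ≈ -0.73333)
z = -18458/5 (z = 5034*(-11/15) = -18458/5 ≈ -3691.6)
z/y = -18458/5/41716 = -18458/5*1/41716 = -9229/104290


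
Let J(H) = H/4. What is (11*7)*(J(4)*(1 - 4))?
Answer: -231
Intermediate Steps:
J(H) = H/4 (J(H) = H*(1/4) = H/4)
(11*7)*(J(4)*(1 - 4)) = (11*7)*(((1/4)*4)*(1 - 4)) = 77*(1*(-3)) = 77*(-3) = -231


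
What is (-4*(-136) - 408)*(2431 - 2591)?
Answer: -21760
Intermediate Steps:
(-4*(-136) - 408)*(2431 - 2591) = (544 - 408)*(-160) = 136*(-160) = -21760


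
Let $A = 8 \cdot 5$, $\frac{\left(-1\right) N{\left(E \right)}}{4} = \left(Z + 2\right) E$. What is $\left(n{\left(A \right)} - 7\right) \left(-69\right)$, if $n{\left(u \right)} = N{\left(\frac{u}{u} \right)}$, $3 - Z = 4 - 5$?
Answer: $2139$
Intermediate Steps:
$Z = 4$ ($Z = 3 - \left(4 - 5\right) = 3 - -1 = 3 + 1 = 4$)
$N{\left(E \right)} = - 24 E$ ($N{\left(E \right)} = - 4 \left(4 + 2\right) E = - 4 \cdot 6 E = - 24 E$)
$A = 40$
$n{\left(u \right)} = -24$ ($n{\left(u \right)} = - 24 \frac{u}{u} = \left(-24\right) 1 = -24$)
$\left(n{\left(A \right)} - 7\right) \left(-69\right) = \left(-24 - 7\right) \left(-69\right) = \left(-31\right) \left(-69\right) = 2139$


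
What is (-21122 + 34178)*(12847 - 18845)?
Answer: -78309888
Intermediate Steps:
(-21122 + 34178)*(12847 - 18845) = 13056*(-5998) = -78309888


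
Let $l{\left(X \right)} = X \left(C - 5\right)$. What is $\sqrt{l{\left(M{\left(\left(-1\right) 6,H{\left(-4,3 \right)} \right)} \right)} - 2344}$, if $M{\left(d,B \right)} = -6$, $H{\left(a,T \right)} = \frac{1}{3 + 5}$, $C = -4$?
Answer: $i \sqrt{2290} \approx 47.854 i$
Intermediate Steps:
$H{\left(a,T \right)} = \frac{1}{8}$
$l{\left(X \right)} = - 9 X$ ($l{\left(X \right)} = X \left(-4 - 5\right) = X \left(-9\right) = - 9 X$)
$\sqrt{l{\left(M{\left(\left(-1\right) 6,H{\left(-4,3 \right)} \right)} \right)} - 2344} = \sqrt{\left(-9\right) \left(-6\right) - 2344} = \sqrt{54 - 2344} = \sqrt{-2290} = i \sqrt{2290}$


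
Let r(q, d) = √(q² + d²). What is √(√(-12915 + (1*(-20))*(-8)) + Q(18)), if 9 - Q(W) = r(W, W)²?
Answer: √(-639 + I*√12755) ≈ 2.2253 + 25.376*I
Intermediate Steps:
r(q, d) = √(d² + q²)
Q(W) = 9 - 2*W² (Q(W) = 9 - (√(W² + W²))² = 9 - (√(2*W²))² = 9 - (√2*√(W²))² = 9 - 2*W²)
√(√(-12915 + (1*(-20))*(-8)) + Q(18)) = √(√(-12915 + (1*(-20))*(-8)) + (9 - 2*18²)) = √(√(-12915 - 20*(-8)) + (9 - 2*324)) = √(√(-12915 + 160) + (9 - 648)) = √(√(-12755) - 639) = √(I*√12755 - 639) = √(-639 + I*√12755)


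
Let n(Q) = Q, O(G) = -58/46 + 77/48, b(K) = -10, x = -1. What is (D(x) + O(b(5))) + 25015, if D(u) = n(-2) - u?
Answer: 27615835/1104 ≈ 25014.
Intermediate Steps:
O(G) = 379/1104 (O(G) = -58*1/46 + 77*(1/48) = -29/23 + 77/48 = 379/1104)
D(u) = -2 - u
(D(x) + O(b(5))) + 25015 = ((-2 - 1*(-1)) + 379/1104) + 25015 = ((-2 + 1) + 379/1104) + 25015 = (-1 + 379/1104) + 25015 = -725/1104 + 25015 = 27615835/1104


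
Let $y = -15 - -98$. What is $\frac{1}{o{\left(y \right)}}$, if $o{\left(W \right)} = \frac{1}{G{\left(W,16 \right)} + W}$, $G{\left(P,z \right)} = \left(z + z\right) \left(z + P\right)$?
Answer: $3251$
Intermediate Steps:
$G{\left(P,z \right)} = 2 z \left(P + z\right)$
$y = 83$ ($y = -15 + 98 = 83$)
$o{\left(W \right)} = \frac{1}{512 + 33 W}$ ($o{\left(W \right)} = \frac{1}{2 \cdot 16 \left(W + 16\right) + W} = \frac{1}{2 \cdot 16 \left(16 + W\right) + W} = \frac{1}{\left(512 + 32 W\right) + W} = \frac{1}{512 + 33 W}$)
$\frac{1}{o{\left(y \right)}} = \frac{1}{\frac{1}{512 + 33 \cdot 83}} = \frac{1}{\frac{1}{512 + 2739}} = \frac{1}{\frac{1}{3251}} = 3251$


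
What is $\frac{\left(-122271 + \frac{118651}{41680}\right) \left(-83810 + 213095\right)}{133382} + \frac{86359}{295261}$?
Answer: $- \frac{2288628445918128145}{19311326030816} \approx -1.1851 \cdot 10^{5}$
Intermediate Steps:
$\frac{\left(-122271 + \frac{118651}{41680}\right) \left(-83810 + 213095\right)}{133382} + \frac{86359}{295261} = \left(-122271 + 118651 \cdot \frac{1}{41680}\right) 129285 \cdot \frac{1}{133382} + 86359 \cdot \frac{1}{295261} = \left(-122271 + \frac{118651}{41680}\right) 129285 \cdot \frac{1}{133382} + \frac{86359}{295261} = \left(- \frac{5096136629}{41680}\right) 129285 \cdot \frac{1}{133382} + \frac{86359}{295261} = \left(- \frac{131770804816053}{8336}\right) \frac{1}{133382} + \frac{86359}{295261} = - \frac{7751223812709}{65404256} + \frac{86359}{295261} = - \frac{2288628445918128145}{19311326030816}$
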